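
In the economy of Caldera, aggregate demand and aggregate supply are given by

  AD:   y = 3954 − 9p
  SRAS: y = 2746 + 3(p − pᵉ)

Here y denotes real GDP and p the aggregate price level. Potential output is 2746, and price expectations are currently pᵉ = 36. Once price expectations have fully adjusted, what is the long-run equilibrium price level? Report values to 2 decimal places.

Long-run p = 134.22

Short run: with pᵉ = 36, SRAS is y = 2638 + 3p. Setting AD = SRAS gives 1316 = 12p, so p = 109.67 and y = 3954 − 9p = 2967.00.
Output 2967.00 is above potential 2746, so over time expected prices rise and SRAS shifts left until y returns to 2746.
Long run: y = 2746 on the AD curve gives 2746 = 3954 − 9p, so p = 134.22.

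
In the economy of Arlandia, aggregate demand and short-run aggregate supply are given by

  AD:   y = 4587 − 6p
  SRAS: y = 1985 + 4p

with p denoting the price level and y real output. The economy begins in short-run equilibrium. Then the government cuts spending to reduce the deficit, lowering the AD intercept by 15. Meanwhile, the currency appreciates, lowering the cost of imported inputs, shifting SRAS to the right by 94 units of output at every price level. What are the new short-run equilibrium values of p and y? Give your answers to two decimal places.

After both shocks: AD is y = 4572 − 6p and SRAS is y = 2079 + 4p.
Setting them equal: 2493 = 10p, so p = 249.30.
Substituting into AD, y = 3076.20.

p = 249.30, y = 3076.20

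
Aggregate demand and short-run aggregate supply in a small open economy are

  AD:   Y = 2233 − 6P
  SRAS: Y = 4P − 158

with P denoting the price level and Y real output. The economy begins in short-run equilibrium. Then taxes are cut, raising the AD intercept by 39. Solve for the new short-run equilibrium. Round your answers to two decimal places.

This is a positive demand shock: AD shifts right.
New AD: Y = 2272 − 6P.
Set AD = SRAS: 2272 − 6P = 4P − 158, so 2430 = 10P and P = 243.00.
Substituting into AD, Y = 814.00.

P = 243.00, Y = 814.00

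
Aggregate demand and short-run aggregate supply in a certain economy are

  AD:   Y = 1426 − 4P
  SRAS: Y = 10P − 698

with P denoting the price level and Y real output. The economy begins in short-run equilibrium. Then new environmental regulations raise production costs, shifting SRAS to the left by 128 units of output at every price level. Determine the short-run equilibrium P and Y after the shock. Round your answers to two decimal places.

This is a negative supply shock: SRAS shifts left.
New SRAS: Y = 10P − 826.
Set AD = SRAS: 1426 − 4P = 10P − 826, so 2252 = 14P and P = 160.86.
Substituting into AD, Y = 782.57.

P = 160.86, Y = 782.57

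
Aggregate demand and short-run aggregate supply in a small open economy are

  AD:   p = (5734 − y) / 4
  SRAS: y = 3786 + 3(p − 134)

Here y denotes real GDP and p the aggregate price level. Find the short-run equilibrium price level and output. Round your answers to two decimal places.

Write SRAS as y = 3786 + 3p − 402 = 3384 + 3p.
Rearrange AD to y = 5734 − 4p.
Set AD = SRAS: 5734 − 4p = 3384 + 3p, so 2350 = 7p and p = 335.71.
Substituting into AD, y = 5734 − 4p = 4391.14.

p = 335.71, y = 4391.14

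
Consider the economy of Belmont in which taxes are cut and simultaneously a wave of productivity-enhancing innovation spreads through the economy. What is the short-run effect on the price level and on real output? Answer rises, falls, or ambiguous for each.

The first event is a positive demand shock: AD shifts right, which by itself pushes P up and Y up.
The second is a favourable supply shock: SRAS shifts right, which by itself pushes P down and Y up.
The two shocks push P in opposite directions, so the effect on P is ambiguous. Both shocks push Y up, so Y rises.

Price level: ambiguous; output: rises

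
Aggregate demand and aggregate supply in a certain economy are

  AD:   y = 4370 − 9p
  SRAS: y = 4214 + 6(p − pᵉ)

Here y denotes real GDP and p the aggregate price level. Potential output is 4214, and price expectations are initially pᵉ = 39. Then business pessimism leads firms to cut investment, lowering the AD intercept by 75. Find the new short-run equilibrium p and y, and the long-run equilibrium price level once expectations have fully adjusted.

AD shifts left: new AD is y = 4295 − 9p. With pᵉ = 39, SRAS is y = 3980 + 6p.
Short run: 4295 − 9p = 3980 + 6p gives 315 = 15p, so p = 21 and y = 4295 − 9·21 = 4106.
y = 4106 is below potential 4214; expectations adjust and SRAS shifts right until y = 4214.
Long run: on the new AD curve, 4214 = 4295 − 9p gives p = 9.

Short run: p = 21, y = 4106. Long run: p = 9.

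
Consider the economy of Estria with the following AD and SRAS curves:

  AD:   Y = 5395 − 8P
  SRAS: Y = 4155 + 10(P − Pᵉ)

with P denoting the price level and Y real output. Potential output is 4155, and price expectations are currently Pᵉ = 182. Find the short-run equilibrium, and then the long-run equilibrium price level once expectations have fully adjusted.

Short run: P = 170, Y = 4035. Long run: P = 155.

Short run: with Pᵉ = 182, SRAS is Y = 2335 + 10P. Setting AD = SRAS gives 3060 = 18P, so P = 170 and Y = 5395 − 8·170 = 4035.
Output 4035 is below potential 4155, so over time expected prices fall and SRAS shifts right until Y returns to 4155.
Long run: Y = 4155 on the AD curve gives 4155 = 5395 − 8P, so P = 155.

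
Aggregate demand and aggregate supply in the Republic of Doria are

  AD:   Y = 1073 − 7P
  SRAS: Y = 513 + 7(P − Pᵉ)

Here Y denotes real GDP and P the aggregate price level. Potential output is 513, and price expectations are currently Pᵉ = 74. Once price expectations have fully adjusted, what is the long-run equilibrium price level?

Short run: with Pᵉ = 74, SRAS is Y = 7P − 5. Setting AD = SRAS gives 1078 = 14P, so P = 77 and Y = 1073 − 7·77 = 534.
Output 534 is above potential 513, so over time expected prices rise and SRAS shifts left until Y returns to 513.
Long run: Y = 513 on the AD curve gives 513 = 1073 − 7P, so P = 80.

Long-run P = 80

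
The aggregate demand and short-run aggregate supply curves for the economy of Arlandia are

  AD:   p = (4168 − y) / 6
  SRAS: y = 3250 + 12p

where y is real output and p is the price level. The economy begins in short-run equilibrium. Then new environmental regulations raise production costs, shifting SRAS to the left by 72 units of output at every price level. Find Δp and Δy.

This is a negative supply shock: SRAS shifts left.
New SRAS: y = 3178 + 12p.
Set AD = SRAS: 4168 − 6p = 3178 + 12p, so 990 = 18p and p = 55.
y = 4168 − 6·55 = 3838.
Initially p = 51, y = 3862, so Δp = +4 and Δy = -24.

Δp = +4, Δy = -24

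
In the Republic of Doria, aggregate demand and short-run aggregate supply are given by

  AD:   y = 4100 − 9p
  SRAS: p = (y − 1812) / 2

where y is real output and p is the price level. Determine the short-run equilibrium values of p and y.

p = 208, y = 2228

Rearrange SRAS to y = 1812 + 2p.
Set AD = SRAS: 4100 − 9p = 1812 + 2p, so 2288 = 11p and p = 208.
Then y = 4100 − 9·208 = 2228.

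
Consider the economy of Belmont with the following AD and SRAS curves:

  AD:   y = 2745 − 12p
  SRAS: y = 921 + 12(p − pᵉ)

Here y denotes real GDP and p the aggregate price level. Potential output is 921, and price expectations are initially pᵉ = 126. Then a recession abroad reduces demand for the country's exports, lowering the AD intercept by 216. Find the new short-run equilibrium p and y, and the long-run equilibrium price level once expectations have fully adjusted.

Short run: p = 130, y = 969. Long run: p = 134.

AD shifts left: new AD is y = 2529 − 12p. With pᵉ = 126, SRAS is y = 12p − 591.
Short run: 2529 − 12p = 12p − 591 gives 3120 = 24p, so p = 130 and y = 2529 − 12·130 = 969.
y = 969 is above potential 921; expectations adjust and SRAS shifts left until y = 921.
Long run: on the new AD curve, 921 = 2529 − 12p gives p = 134.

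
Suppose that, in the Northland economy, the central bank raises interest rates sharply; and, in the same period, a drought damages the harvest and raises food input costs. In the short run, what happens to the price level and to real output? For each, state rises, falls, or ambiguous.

Price level: ambiguous; output: falls

The first event is a negative demand shock: AD shifts left, which by itself pushes P down and Y down.
The second is an adverse supply shock: SRAS shifts left, which by itself pushes P up and Y down.
The two shocks push P in opposite directions, so the effect on P is ambiguous. Both shocks push Y down, so Y falls.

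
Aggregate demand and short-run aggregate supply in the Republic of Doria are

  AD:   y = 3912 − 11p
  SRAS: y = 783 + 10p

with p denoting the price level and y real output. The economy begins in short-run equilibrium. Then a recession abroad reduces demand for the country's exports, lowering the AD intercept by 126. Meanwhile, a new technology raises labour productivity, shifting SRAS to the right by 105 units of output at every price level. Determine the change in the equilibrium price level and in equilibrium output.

Δp = -11, Δy = -5

After both shocks: AD is y = 3786 − 11p and SRAS is y = 888 + 10p.
Setting them equal: 2898 = 21p, so p = 138.
y = 3786 − 11·138 = 2268.
Initially p = 149, y = 2273, so Δp = -11 and Δy = -5.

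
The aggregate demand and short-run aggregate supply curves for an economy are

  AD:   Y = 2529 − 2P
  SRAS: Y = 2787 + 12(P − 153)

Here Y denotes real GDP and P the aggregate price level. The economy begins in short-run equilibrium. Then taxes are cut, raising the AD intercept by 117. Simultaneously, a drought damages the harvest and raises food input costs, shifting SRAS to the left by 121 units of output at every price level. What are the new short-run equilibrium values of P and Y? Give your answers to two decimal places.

After both shocks: AD is Y = 2646 − 2P and SRAS is Y = 830 + 12P.
Setting them equal: 1816 = 14P, so P = 129.71.
Substituting into AD, Y = 2386.57.

P = 129.71, Y = 2386.57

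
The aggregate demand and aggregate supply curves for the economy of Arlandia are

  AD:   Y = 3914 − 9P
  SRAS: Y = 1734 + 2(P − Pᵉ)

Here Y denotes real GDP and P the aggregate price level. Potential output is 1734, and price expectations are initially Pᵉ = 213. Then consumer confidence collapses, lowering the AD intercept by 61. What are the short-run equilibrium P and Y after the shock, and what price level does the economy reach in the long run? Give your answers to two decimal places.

AD shifts left: new AD is Y = 3853 − 9P. With Pᵉ = 213, SRAS is Y = 1308 + 2P.
Short run: 3853 − 9P = 1308 + 2P gives 2545 = 11P, so P = 231.36 and Y = 3853 − 9P = 1770.73.
Y = 1770.73 is above potential 1734; expectations adjust and SRAS shifts left until Y = 1734.
Long run: on the new AD curve, 1734 = 3853 − 9P gives P = 235.44.

Short run: P = 231.36, Y = 1770.73. Long run: P = 235.44.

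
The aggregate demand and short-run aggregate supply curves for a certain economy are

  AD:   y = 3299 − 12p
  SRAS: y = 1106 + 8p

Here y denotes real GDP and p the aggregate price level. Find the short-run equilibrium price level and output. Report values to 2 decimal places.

p = 109.65, y = 1983.20

Set AD = SRAS: 3299 − 12p = 1106 + 8p, so 2193 = 20p and p = 109.65.
Substituting into AD, y = 3299 − 12p = 1983.20.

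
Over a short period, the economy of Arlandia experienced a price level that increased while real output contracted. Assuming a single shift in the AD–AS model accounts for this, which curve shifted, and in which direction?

SRAS shifted left

P rose and Y fell. An AD shift moves P and Y in the same direction; an SRAS shift moves them in opposite directions.
Here P and Y moved in opposite directions, so the SRAS curve shifted.
Since Y fell, SRAS shifted left.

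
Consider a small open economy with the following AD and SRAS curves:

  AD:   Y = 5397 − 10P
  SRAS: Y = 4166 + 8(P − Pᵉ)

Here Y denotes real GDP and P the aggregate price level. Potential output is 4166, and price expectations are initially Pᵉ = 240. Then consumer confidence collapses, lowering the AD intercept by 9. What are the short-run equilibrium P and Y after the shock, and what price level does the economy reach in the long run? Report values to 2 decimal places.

AD shifts left: new AD is Y = 5388 − 10P. With Pᵉ = 240, SRAS is Y = 2246 + 8P.
Short run: 5388 − 10P = 2246 + 8P gives 3142 = 18P, so P = 174.56 and Y = 5388 − 10P = 3642.44.
Y = 3642.44 is below potential 4166; expectations adjust and SRAS shifts right until Y = 4166.
Long run: on the new AD curve, 4166 = 5388 − 10P gives P = 122.20.

Short run: P = 174.56, Y = 3642.44. Long run: P = 122.20.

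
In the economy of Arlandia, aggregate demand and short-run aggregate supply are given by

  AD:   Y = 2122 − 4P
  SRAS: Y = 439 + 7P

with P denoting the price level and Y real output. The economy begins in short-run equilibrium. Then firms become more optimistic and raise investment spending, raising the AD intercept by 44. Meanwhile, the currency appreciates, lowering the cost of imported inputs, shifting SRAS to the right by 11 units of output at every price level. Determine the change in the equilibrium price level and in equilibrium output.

ΔP = +3, ΔY = +32

After both shocks: AD is Y = 2166 − 4P and SRAS is Y = 450 + 7P.
Setting them equal: 1716 = 11P, so P = 156.
Y = 2166 − 4·156 = 1542.
Initially P = 153, Y = 1510, so ΔP = +3 and ΔY = +32.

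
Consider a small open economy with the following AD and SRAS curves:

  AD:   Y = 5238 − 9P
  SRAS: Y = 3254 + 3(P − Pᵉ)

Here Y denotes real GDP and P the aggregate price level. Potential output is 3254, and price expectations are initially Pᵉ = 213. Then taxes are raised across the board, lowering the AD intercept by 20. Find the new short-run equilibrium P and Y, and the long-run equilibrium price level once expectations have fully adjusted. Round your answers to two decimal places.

Short run: P = 216.92, Y = 3265.75. Long run: P = 218.22.

AD shifts left: new AD is Y = 5218 − 9P. With Pᵉ = 213, SRAS is Y = 2615 + 3P.
Short run: 5218 − 9P = 2615 + 3P gives 2603 = 12P, so P = 216.92 and Y = 5218 − 9P = 3265.75.
Y = 3265.75 is above potential 3254; expectations adjust and SRAS shifts left until Y = 3254.
Long run: on the new AD curve, 3254 = 5218 − 9P gives P = 218.22.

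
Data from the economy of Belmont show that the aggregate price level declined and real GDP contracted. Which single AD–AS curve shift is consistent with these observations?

AD shifted left

P fell and Y fell. An AD shift moves P and Y in the same direction; an SRAS shift moves them in opposite directions.
Here P and Y moved in the same direction, so the AD curve shifted.
Since Y fell, AD shifted left.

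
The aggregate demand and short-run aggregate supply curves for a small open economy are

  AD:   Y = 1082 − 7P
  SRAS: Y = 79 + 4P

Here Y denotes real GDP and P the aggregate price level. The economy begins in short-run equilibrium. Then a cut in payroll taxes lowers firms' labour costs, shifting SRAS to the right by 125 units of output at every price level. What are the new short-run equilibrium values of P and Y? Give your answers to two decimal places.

This is a positive supply shock: SRAS shifts right.
New SRAS: Y = 204 + 4P.
Set AD = SRAS: 1082 − 7P = 204 + 4P, so 878 = 11P and P = 79.82.
Substituting into AD, Y = 523.27.

P = 79.82, Y = 523.27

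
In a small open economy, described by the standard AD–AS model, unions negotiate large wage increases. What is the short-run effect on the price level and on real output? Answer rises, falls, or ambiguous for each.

Price level: rises; output: falls

This is an adverse supply shock: SRAS shifts left.
Moving along the downward-sloping AD curve, P rises and Y falls.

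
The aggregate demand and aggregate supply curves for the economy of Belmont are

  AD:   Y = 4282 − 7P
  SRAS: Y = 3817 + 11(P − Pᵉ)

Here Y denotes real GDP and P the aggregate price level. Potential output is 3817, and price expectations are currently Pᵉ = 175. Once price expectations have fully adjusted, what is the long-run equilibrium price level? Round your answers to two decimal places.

Short run: with Pᵉ = 175, SRAS is Y = 1892 + 11P. Setting AD = SRAS gives 2390 = 18P, so P = 132.78 and Y = 4282 − 7P = 3352.56.
Output 3352.56 is below potential 3817, so over time expected prices fall and SRAS shifts right until Y returns to 3817.
Long run: Y = 3817 on the AD curve gives 3817 = 4282 − 7P, so P = 66.43.

Long-run P = 66.43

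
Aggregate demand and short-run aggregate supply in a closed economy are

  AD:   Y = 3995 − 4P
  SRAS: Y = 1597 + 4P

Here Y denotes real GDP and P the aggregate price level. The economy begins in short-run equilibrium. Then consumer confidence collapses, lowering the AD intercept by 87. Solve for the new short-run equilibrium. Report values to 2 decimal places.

This is a negative demand shock: AD shifts left.
New AD: Y = 3908 − 4P.
Set AD = SRAS: 3908 − 4P = 1597 + 4P, so 2311 = 8P and P = 288.88.
Substituting into AD, Y = 2752.50.

P = 288.88, Y = 2752.50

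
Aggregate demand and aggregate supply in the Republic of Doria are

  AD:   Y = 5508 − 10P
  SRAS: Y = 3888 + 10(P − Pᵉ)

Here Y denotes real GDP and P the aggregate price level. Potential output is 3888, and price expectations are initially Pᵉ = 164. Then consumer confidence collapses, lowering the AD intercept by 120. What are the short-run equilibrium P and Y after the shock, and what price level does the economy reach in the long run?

AD shifts left: new AD is Y = 5388 − 10P. With Pᵉ = 164, SRAS is Y = 2248 + 10P.
Short run: 5388 − 10P = 2248 + 10P gives 3140 = 20P, so P = 157 and Y = 5388 − 10·157 = 3818.
Y = 3818 is below potential 3888; expectations adjust and SRAS shifts right until Y = 3888.
Long run: on the new AD curve, 3888 = 5388 − 10P gives P = 150.

Short run: P = 157, Y = 3818. Long run: P = 150.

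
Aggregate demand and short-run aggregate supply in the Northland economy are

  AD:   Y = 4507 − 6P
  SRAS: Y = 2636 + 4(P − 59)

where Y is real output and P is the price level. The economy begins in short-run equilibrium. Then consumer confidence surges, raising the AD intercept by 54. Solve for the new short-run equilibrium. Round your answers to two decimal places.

This is a positive demand shock: AD shifts right.
New AD: Y = 4561 − 6P.
SRAS can be written Y = 2400 + 4P.
Set AD = SRAS: 4561 − 6P = 2400 + 4P, so 2161 = 10P and P = 216.10.
Substituting into AD, Y = 3264.40.

P = 216.10, Y = 3264.40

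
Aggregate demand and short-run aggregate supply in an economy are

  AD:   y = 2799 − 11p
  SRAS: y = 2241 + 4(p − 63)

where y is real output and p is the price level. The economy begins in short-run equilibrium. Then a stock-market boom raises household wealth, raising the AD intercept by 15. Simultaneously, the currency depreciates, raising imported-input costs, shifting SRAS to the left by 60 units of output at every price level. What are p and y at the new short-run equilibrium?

p = 59, y = 2165

After both shocks: AD is y = 2814 − 11p and SRAS is y = 1929 + 4p.
Setting them equal: 885 = 15p, so p = 59.
y = 2814 − 11·59 = 2165.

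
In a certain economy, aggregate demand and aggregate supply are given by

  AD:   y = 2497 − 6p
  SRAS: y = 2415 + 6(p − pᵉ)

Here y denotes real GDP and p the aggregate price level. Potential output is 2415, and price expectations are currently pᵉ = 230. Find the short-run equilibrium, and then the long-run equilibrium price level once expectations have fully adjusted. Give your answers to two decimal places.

Short run: with pᵉ = 230, SRAS is y = 1035 + 6p. Setting AD = SRAS gives 1462 = 12p, so p = 121.83 and y = 2497 − 6p = 1766.00.
Output 1766.00 is below potential 2415, so over time expected prices fall and SRAS shifts right until y returns to 2415.
Long run: y = 2415 on the AD curve gives 2415 = 2497 − 6p, so p = 13.67.

Short run: p = 121.83, y = 1766.00. Long run: p = 13.67.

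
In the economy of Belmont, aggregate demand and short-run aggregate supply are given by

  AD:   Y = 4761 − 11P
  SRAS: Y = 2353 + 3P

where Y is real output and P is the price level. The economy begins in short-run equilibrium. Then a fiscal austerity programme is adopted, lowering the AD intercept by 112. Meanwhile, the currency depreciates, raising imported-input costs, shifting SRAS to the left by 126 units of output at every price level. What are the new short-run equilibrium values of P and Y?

P = 173, Y = 2746

After both shocks: AD is Y = 4649 − 11P and SRAS is Y = 2227 + 3P.
Setting them equal: 2422 = 14P, so P = 173.
Y = 4649 − 11·173 = 2746.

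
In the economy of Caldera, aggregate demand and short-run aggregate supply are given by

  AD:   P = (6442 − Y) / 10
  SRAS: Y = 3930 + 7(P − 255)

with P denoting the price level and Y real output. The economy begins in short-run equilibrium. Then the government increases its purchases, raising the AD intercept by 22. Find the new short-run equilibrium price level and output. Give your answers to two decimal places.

P = 254.06, Y = 3923.41

This is a positive demand shock: AD shifts right.
New AD: Y = 6464 − 10P.
SRAS can be written Y = 2145 + 7P.
Set AD = SRAS: 6464 − 10P = 2145 + 7P, so 4319 = 17P and P = 254.06.
Substituting into AD, Y = 3923.41.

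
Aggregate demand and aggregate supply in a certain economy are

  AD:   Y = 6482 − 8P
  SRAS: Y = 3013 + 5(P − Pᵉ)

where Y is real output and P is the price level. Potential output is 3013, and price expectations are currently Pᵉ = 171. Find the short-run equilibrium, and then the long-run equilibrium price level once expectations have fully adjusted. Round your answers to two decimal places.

Short run: with Pᵉ = 171, SRAS is Y = 2158 + 5P. Setting AD = SRAS gives 4324 = 13P, so P = 332.62 and Y = 6482 − 8P = 3821.08.
Output 3821.08 is above potential 3013, so over time expected prices rise and SRAS shifts left until Y returns to 3013.
Long run: Y = 3013 on the AD curve gives 3013 = 6482 − 8P, so P = 433.63.

Short run: P = 332.62, Y = 3821.08. Long run: P = 433.63.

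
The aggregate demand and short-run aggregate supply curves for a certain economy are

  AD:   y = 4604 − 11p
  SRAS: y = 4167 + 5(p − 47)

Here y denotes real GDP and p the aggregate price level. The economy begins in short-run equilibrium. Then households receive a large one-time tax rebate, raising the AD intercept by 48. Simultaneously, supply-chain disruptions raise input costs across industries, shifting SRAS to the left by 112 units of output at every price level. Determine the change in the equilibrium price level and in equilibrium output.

After both shocks: AD is y = 4652 − 11p and SRAS is y = 3820 + 5p.
Setting them equal: 832 = 16p, so p = 52.
y = 4652 − 11·52 = 4080.
Initially p = 42, y = 4142, so Δp = +10 and Δy = -62.

Δp = +10, Δy = -62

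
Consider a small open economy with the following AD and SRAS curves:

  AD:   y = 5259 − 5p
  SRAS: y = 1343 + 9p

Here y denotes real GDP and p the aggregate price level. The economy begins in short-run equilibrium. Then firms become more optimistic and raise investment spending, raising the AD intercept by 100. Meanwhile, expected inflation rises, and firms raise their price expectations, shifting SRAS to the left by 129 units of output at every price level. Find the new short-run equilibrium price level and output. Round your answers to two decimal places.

After both shocks: AD is y = 5359 − 5p and SRAS is y = 1214 + 9p.
Setting them equal: 4145 = 14p, so p = 296.07.
Substituting into AD, y = 3878.64.

p = 296.07, y = 3878.64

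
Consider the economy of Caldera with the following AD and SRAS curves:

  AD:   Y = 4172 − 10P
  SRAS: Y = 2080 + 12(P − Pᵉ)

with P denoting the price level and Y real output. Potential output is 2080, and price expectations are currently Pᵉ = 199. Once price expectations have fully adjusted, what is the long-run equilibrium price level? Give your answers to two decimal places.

Short run: with Pᵉ = 199, SRAS is Y = 12P − 308. Setting AD = SRAS gives 4480 = 22P, so P = 203.64 and Y = 4172 − 10P = 2135.64.
Output 2135.64 is above potential 2080, so over time expected prices rise and SRAS shifts left until Y returns to 2080.
Long run: Y = 2080 on the AD curve gives 2080 = 4172 − 10P, so P = 209.20.

Long-run P = 209.20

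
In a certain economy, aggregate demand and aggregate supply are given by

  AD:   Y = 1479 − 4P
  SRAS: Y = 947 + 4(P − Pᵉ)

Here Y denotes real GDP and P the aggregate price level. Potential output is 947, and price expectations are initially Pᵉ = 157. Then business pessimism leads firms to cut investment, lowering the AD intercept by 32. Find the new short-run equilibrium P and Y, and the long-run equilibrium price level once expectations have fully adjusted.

AD shifts left: new AD is Y = 1447 − 4P. With Pᵉ = 157, SRAS is Y = 319 + 4P.
Short run: 1447 − 4P = 319 + 4P gives 1128 = 8P, so P = 141 and Y = 1447 − 4·141 = 883.
Y = 883 is below potential 947; expectations adjust and SRAS shifts right until Y = 947.
Long run: on the new AD curve, 947 = 1447 − 4P gives P = 125.

Short run: P = 141, Y = 883. Long run: P = 125.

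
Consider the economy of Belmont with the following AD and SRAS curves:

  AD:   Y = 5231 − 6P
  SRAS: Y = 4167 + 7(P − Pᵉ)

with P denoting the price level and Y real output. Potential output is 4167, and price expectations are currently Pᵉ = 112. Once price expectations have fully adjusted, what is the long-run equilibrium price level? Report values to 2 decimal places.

Short run: with Pᵉ = 112, SRAS is Y = 3383 + 7P. Setting AD = SRAS gives 1848 = 13P, so P = 142.15 and Y = 5231 − 6P = 4378.08.
Output 4378.08 is above potential 4167, so over time expected prices rise and SRAS shifts left until Y returns to 4167.
Long run: Y = 4167 on the AD curve gives 4167 = 5231 − 6P, so P = 177.33.

Long-run P = 177.33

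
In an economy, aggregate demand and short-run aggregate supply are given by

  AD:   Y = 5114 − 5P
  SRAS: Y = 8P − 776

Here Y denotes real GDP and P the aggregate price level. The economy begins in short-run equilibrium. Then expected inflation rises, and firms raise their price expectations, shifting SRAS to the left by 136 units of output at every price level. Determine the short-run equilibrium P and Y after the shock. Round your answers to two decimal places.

This is a negative supply shock: SRAS shifts left.
New SRAS: Y = 8P − 912.
Set AD = SRAS: 5114 − 5P = 8P − 912, so 6026 = 13P and P = 463.54.
Substituting into AD, Y = 2796.31.

P = 463.54, Y = 2796.31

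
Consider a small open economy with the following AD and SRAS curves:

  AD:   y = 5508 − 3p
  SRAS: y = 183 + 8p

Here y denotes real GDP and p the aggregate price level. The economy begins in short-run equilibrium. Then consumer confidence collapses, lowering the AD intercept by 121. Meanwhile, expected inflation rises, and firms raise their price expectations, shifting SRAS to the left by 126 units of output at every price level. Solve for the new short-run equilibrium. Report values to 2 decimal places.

p = 484.55, y = 3933.36

After both shocks: AD is y = 5387 − 3p and SRAS is y = 57 + 8p.
Setting them equal: 5330 = 11p, so p = 484.55.
Substituting into AD, y = 3933.36.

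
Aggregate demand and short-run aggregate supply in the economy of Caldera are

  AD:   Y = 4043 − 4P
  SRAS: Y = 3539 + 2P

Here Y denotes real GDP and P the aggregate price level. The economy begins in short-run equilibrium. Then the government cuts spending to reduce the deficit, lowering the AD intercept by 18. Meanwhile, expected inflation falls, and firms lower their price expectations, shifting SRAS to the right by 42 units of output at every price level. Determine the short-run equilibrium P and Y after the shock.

After both shocks: AD is Y = 4025 − 4P and SRAS is Y = 3581 + 2P.
Setting them equal: 444 = 6P, so P = 74.
Y = 4025 − 4·74 = 3729.

P = 74, Y = 3729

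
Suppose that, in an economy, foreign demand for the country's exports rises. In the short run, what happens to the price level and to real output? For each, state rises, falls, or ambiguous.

Price level: rises; output: rises

This is a positive demand shock: AD shifts right.
Moving along the upward-sloping SRAS curve, P rises and Y rises.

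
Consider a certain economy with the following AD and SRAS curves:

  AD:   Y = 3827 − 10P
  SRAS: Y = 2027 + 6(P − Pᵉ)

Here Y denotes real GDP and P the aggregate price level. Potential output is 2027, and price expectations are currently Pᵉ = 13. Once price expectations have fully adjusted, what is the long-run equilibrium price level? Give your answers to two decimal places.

Short run: with Pᵉ = 13, SRAS is Y = 1949 + 6P. Setting AD = SRAS gives 1878 = 16P, so P = 117.38 and Y = 3827 − 10P = 2653.25.
Output 2653.25 is above potential 2027, so over time expected prices rise and SRAS shifts left until Y returns to 2027.
Long run: Y = 2027 on the AD curve gives 2027 = 3827 − 10P, so P = 180.00.

Long-run P = 180.00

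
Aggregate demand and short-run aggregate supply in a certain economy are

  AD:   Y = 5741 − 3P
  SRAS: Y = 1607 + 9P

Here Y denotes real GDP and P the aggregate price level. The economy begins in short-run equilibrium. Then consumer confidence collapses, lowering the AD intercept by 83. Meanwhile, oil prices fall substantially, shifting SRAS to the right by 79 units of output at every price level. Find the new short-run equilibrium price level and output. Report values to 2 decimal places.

After both shocks: AD is Y = 5658 − 3P and SRAS is Y = 1686 + 9P.
Setting them equal: 3972 = 12P, so P = 331.00.
Substituting into AD, Y = 4665.00.

P = 331.00, Y = 4665.00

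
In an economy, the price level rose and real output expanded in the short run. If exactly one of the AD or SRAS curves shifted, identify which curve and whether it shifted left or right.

P rose and Y rose. An AD shift moves P and Y in the same direction; an SRAS shift moves them in opposite directions.
Here P and Y moved in the same direction, so the AD curve shifted.
Since Y rose, AD shifted right.

AD shifted right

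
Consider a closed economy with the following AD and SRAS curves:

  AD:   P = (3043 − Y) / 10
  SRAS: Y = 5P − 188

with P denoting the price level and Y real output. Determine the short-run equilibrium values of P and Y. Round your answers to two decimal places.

P = 215.40, Y = 889.00

Rearrange AD to Y = 3043 − 10P.
Set AD = SRAS: 3043 − 10P = 5P − 188, so 3231 = 15P and P = 215.40.
Substituting into AD, Y = 3043 − 10P = 889.00.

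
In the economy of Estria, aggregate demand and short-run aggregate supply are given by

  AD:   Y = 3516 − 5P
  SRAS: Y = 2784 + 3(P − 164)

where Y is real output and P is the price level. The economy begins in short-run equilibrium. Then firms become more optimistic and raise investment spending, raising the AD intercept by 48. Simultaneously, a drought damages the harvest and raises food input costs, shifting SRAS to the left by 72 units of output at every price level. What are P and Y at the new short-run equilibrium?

P = 168, Y = 2724

After both shocks: AD is Y = 3564 − 5P and SRAS is Y = 2220 + 3P.
Setting them equal: 1344 = 8P, so P = 168.
Y = 3564 − 5·168 = 2724.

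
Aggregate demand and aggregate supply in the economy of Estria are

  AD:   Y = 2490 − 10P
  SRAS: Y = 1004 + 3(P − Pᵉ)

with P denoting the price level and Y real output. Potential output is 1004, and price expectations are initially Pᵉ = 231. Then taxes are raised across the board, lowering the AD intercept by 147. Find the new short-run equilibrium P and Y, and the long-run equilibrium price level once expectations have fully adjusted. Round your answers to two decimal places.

Short run: P = 156.31, Y = 779.92. Long run: P = 133.90.

AD shifts left: new AD is Y = 2343 − 10P. With Pᵉ = 231, SRAS is Y = 311 + 3P.
Short run: 2343 − 10P = 311 + 3P gives 2032 = 13P, so P = 156.31 and Y = 2343 − 10P = 779.92.
Y = 779.92 is below potential 1004; expectations adjust and SRAS shifts right until Y = 1004.
Long run: on the new AD curve, 1004 = 2343 − 10P gives P = 133.90.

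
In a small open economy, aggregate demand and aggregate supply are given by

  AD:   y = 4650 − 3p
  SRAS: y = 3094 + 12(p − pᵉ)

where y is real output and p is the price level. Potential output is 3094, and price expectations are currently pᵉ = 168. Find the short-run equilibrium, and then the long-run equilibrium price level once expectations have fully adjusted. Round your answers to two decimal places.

Short run: with pᵉ = 168, SRAS is y = 1078 + 12p. Setting AD = SRAS gives 3572 = 15p, so p = 238.13 and y = 4650 − 3p = 3935.60.
Output 3935.60 is above potential 3094, so over time expected prices rise and SRAS shifts left until y returns to 3094.
Long run: y = 3094 on the AD curve gives 3094 = 4650 − 3p, so p = 518.67.

Short run: p = 238.13, y = 3935.60. Long run: p = 518.67.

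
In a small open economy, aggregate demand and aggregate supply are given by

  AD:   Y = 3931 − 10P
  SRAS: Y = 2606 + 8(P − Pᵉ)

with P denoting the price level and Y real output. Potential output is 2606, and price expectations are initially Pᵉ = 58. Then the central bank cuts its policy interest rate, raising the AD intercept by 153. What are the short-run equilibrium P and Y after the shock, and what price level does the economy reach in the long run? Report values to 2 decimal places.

AD shifts right: new AD is Y = 4084 − 10P. With Pᵉ = 58, SRAS is Y = 2142 + 8P.
Short run: 4084 − 10P = 2142 + 8P gives 1942 = 18P, so P = 107.89 and Y = 4084 − 10P = 3005.11.
Y = 3005.11 is above potential 2606; expectations adjust and SRAS shifts left until Y = 2606.
Long run: on the new AD curve, 2606 = 4084 − 10P gives P = 147.80.

Short run: P = 107.89, Y = 3005.11. Long run: P = 147.80.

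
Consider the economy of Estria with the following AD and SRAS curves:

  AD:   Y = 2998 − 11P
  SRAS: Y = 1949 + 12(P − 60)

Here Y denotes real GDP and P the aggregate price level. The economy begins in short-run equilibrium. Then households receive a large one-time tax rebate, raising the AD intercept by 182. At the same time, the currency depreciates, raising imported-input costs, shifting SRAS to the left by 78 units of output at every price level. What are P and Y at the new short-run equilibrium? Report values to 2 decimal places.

After both shocks: AD is Y = 3180 − 11P and SRAS is Y = 1151 + 12P.
Setting them equal: 2029 = 23P, so P = 88.22.
Substituting into AD, Y = 2209.61.

P = 88.22, Y = 2209.61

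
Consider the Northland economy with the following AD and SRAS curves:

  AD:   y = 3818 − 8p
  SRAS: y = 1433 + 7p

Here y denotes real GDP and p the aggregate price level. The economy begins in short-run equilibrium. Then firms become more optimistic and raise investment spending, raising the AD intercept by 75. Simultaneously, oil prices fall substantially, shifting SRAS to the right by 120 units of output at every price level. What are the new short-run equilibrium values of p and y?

After both shocks: AD is y = 3893 − 8p and SRAS is y = 1553 + 7p.
Setting them equal: 2340 = 15p, so p = 156.
y = 3893 − 8·156 = 2645.

p = 156, y = 2645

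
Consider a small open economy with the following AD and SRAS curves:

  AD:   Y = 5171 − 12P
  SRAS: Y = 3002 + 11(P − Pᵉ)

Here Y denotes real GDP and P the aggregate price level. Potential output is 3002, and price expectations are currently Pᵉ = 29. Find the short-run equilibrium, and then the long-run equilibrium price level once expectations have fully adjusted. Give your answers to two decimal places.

Short run: with Pᵉ = 29, SRAS is Y = 2683 + 11P. Setting AD = SRAS gives 2488 = 23P, so P = 108.17 and Y = 5171 − 12P = 3872.91.
Output 3872.91 is above potential 3002, so over time expected prices rise and SRAS shifts left until Y returns to 3002.
Long run: Y = 3002 on the AD curve gives 3002 = 5171 − 12P, so P = 180.75.

Short run: P = 108.17, Y = 3872.91. Long run: P = 180.75.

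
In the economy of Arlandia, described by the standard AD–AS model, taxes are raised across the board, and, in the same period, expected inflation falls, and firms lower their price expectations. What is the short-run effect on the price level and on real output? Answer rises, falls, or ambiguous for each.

The first event is a negative demand shock: AD shifts left, which by itself pushes P down and Y down.
The second is a favourable supply shock: SRAS shifts right, which by itself pushes P down and Y up.
Both shocks push P down, so P falls. The two shocks push Y in opposite directions, so the effect on Y is ambiguous.

Price level: falls; output: ambiguous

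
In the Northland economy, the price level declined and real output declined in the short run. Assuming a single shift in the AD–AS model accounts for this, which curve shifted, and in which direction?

AD shifted left

P fell and Y fell. An AD shift moves P and Y in the same direction; an SRAS shift moves them in opposite directions.
Here P and Y moved in the same direction, so the AD curve shifted.
Since Y fell, AD shifted left.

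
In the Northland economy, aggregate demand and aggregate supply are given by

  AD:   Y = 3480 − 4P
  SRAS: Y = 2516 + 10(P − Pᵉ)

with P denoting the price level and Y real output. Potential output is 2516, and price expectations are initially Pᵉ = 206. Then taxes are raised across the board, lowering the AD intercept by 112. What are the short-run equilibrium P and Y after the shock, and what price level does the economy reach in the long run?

AD shifts left: new AD is Y = 3368 − 4P. With Pᵉ = 206, SRAS is Y = 456 + 10P.
Short run: 3368 − 4P = 456 + 10P gives 2912 = 14P, so P = 208 and Y = 3368 − 4·208 = 2536.
Y = 2536 is above potential 2516; expectations adjust and SRAS shifts left until Y = 2516.
Long run: on the new AD curve, 2516 = 3368 − 4P gives P = 213.

Short run: P = 208, Y = 2536. Long run: P = 213.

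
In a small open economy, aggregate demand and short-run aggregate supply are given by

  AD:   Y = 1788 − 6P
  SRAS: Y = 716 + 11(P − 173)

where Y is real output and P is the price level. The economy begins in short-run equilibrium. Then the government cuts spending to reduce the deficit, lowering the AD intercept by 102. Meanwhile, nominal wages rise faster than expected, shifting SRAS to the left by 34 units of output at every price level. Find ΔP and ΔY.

ΔP = -4, ΔY = -78

After both shocks: AD is Y = 1686 − 6P and SRAS is Y = 11P − 1221.
Setting them equal: 2907 = 17P, so P = 171.
Y = 1686 − 6·171 = 660.
Initially P = 175, Y = 738, so ΔP = -4 and ΔY = -78.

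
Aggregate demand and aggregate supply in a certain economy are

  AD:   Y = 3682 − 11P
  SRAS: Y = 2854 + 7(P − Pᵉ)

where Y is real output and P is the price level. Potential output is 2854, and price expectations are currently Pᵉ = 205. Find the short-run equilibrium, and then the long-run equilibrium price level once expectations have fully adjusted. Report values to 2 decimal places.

Short run: with Pᵉ = 205, SRAS is Y = 1419 + 7P. Setting AD = SRAS gives 2263 = 18P, so P = 125.72 and Y = 3682 − 11P = 2299.06.
Output 2299.06 is below potential 2854, so over time expected prices fall and SRAS shifts right until Y returns to 2854.
Long run: Y = 2854 on the AD curve gives 2854 = 3682 − 11P, so P = 75.27.

Short run: P = 125.72, Y = 2299.06. Long run: P = 75.27.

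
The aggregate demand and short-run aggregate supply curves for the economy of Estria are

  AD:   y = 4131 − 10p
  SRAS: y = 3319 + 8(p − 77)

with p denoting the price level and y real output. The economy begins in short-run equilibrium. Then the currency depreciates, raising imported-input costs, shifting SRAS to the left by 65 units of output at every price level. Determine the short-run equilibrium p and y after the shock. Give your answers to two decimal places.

This is a negative supply shock: SRAS shifts left.
New SRAS: y = 2638 + 8p.
Set AD = SRAS: 4131 − 10p = 2638 + 8p, so 1493 = 18p and p = 82.94.
Substituting into AD, y = 3301.56.

p = 82.94, y = 3301.56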